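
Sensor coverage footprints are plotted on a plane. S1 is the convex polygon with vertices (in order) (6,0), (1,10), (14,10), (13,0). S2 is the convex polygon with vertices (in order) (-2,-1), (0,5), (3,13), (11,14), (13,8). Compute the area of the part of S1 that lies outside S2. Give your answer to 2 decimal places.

|S1| = 100, |S1∩S2| = 49.8189.
|S1 ∖ S2| = |S1| − |S1∩S2| = 100 − 49.8189 = 50.18.

50.18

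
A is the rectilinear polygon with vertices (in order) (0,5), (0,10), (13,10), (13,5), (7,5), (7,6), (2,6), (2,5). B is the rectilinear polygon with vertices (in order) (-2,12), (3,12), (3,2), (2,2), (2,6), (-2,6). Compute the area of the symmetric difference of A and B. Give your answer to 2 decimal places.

|A| = 60, |B| = 34, |A∩B| = 12.
|A △ B| = |A| + |B| − 2·|A∩B| = 60 + 34 − 24 = 70.00.

70.00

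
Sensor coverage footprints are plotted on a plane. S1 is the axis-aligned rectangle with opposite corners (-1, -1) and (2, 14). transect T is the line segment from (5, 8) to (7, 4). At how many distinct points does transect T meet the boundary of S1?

0

The segment lies entirely outside S1 and never meets its boundary.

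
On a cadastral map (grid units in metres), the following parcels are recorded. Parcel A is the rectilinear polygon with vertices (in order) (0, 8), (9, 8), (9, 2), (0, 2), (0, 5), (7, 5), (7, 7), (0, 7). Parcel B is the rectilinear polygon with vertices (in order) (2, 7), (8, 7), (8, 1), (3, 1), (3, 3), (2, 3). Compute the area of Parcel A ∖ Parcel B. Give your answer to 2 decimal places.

21.00

|Parcel A| = 40, |Parcel A∩Parcel B| = 19.
|Parcel A ∖ Parcel B| = |Parcel A| − |Parcel A∩Parcel B| = 40 − 19 = 21.00.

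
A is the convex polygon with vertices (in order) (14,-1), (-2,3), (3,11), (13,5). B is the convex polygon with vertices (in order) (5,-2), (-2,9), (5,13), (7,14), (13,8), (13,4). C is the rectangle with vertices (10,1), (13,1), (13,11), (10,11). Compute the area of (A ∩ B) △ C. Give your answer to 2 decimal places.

90.75

|A ∩ B| = 78.8978.
|(A ∩ B) ∩ C| = 9.075.
|(A ∩ B) △ C| = 78.8978 + 30 − 18.15 = 90.75.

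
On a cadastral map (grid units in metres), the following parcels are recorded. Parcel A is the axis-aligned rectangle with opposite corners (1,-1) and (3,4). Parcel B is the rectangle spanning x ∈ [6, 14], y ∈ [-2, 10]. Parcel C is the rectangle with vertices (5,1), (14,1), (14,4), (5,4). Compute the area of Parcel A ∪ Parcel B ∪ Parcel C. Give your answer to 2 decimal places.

By inclusion–exclusion:
Individual areas: |Parcel A| = 10, |Parcel B| = 96, |Parcel C| = 27.
|Parcel A∩Parcel B| = 0 (no overlap).
|Parcel A∩Parcel C| = 0 (no overlap).
|Parcel B∩Parcel C|: x∈[6,14], y∈[1,4] → 8·3 = 24.
|Parcel A∩Parcel B∩Parcel C| = 0.
|Parcel A ∪ Parcel B ∪ Parcel C| = 133 − 24 + 0 = 109.00.

109.00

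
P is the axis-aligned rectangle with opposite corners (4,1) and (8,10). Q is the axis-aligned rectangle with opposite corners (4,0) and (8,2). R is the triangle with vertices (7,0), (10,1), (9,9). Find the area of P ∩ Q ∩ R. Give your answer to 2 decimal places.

0.67

The intersection is the polygon with vertices (7.222,1), (7.444,2), (8,2), (8,1).
By the shoelace formula its area is 0.67.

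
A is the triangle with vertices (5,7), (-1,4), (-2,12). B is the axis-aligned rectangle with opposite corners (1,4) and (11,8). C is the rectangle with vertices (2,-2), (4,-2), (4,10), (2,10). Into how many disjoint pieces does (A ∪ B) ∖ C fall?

(A ∪ B) ∖ C splits into 2 disjoint pieces (area 21.2857, area 28).

2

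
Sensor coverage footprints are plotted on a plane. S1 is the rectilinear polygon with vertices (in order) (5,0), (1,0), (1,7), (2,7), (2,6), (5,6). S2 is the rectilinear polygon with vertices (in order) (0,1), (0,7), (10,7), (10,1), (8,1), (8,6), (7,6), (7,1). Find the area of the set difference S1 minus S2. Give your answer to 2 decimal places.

4.00

|S1| = 25, |S1∩S2| = 21.
|S1 ∖ S2| = |S1| − |S1∩S2| = 25 − 21 = 4.00.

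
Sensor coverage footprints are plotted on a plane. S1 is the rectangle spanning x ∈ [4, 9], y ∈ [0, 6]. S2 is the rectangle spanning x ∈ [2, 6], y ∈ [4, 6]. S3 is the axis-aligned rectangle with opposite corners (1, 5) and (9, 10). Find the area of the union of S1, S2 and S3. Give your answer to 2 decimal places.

67.00

By inclusion–exclusion:
Individual areas: |S1| = 30, |S2| = 8, |S3| = 40.
|S1∩S2|: x∈[4,6], y∈[4,6] → 2·2 = 4.
|S1∩S3|: x∈[4,9], y∈[5,6] → 5·1 = 5.
|S2∩S3|: x∈[2,6], y∈[5,6] → 4·1 = 4.
|S1∩S2∩S3| = 2.
|S1 ∪ S2 ∪ S3| = 78 − 13 + 2 = 67.00.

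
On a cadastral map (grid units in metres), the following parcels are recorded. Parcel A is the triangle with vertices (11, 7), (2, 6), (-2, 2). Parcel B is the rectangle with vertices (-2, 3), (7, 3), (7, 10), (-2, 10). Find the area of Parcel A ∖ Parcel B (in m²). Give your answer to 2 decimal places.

2.99

|Parcel A| = 16, |Parcel A∩Parcel B| = 13.012.
|Parcel A ∖ Parcel B| = |Parcel A| − |Parcel A∩Parcel B| = 16 − 13.012 = 2.99.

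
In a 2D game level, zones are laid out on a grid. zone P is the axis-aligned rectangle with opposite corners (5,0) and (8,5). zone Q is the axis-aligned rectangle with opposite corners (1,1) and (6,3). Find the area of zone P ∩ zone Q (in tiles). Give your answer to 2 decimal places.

2.00

|zone P∩zone Q|: x∈[5,6], y∈[1,3] → 1·2 = 2.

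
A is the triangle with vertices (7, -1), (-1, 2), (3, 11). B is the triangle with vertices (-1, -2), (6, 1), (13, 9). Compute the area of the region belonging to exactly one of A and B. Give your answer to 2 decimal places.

48.48

|A| = 42, |B| = 17.5, |A∩B| = 5.5103.
|A △ B| = |A| + |B| − 2·|A∩B| = 42 + 17.5 − 11.0205 = 48.48.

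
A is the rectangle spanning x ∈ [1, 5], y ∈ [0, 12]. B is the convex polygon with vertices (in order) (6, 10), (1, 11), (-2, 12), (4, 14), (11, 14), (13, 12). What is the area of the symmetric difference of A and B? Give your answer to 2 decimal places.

74.80

|A| = 48, |B| = 38, |A∩B| = 5.6.
|A △ B| = |A| + |B| − 2·|A∩B| = 48 + 38 − 11.2 = 74.80.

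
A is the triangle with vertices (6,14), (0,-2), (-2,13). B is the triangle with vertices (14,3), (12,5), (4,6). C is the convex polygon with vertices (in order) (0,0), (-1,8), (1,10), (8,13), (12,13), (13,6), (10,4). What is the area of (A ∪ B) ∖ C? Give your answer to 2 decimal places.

|A ∪ B| = 68.
|(A ∪ B) ∩ C| = 37.3615.
|(A ∪ B) ∖ C| = 68 − 37.3615 = 30.64.

30.64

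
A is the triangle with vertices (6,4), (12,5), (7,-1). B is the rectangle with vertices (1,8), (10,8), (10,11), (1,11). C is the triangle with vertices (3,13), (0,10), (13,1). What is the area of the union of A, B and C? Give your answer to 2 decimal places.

59.74

By inclusion–exclusion:
Individual areas: |A| = 15.5, |B| = 27, |C| = 33.
|A∩B| = 0.
|A∩C| = 2.2427.
|B∩C| = 13.515.
|A∩B∩C| = 0.
|A ∪ B ∪ C| = 75.5 − 15.7577 + 0 = 59.74.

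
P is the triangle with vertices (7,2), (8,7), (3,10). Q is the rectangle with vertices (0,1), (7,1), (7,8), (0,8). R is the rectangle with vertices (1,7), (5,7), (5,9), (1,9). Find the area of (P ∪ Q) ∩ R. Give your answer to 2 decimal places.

5.22

The region (P ∪ Q) ∩ R is the polygon with vertices (4,8), (3.5,9), (4.667,9), (5,8.8), (5,7), (1,7), (1,8).
By the shoelace formula its area is 5.22.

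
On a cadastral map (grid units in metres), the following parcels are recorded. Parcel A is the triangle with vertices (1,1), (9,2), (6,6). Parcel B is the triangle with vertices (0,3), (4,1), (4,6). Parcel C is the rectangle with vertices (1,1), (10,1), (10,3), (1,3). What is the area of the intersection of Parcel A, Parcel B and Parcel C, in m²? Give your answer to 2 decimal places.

The intersection is the polygon with vertices (2,2), (3,3), (4,3), (4,1.375), (3.4,1.3).
By the shoelace formula its area is 2.39.

2.39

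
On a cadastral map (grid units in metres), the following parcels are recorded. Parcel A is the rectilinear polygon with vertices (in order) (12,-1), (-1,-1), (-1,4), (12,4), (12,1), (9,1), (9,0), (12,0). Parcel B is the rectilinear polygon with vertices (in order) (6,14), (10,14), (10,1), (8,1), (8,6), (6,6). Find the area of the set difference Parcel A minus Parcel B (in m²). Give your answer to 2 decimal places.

56.00

|Parcel A| = 62, |Parcel A∩Parcel B| = 6.
|Parcel A ∖ Parcel B| = |Parcel A| − |Parcel A∩Parcel B| = 62 − 6 = 56.00.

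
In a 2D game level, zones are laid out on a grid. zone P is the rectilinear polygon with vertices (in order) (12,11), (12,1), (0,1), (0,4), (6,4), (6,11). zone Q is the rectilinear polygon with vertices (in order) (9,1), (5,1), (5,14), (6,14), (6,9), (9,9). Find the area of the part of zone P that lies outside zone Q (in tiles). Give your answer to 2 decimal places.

|zone P| = 78, |zone P∩zone Q| = 27.
|zone P ∖ zone Q| = |zone P| − |zone P∩zone Q| = 78 − 27 = 51.00.

51.00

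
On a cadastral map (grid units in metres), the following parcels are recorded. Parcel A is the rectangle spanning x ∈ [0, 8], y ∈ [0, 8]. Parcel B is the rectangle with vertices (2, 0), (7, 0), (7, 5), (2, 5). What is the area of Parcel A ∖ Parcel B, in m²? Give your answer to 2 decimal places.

39.00

|Parcel A∩Parcel B|: x∈[2,7], y∈[0,5] → 5·5 = 25.
|Parcel A| = 64.
|Parcel A ∖ Parcel B| = |Parcel A| − |Parcel A∩Parcel B| = 64 − 25 = 39.00.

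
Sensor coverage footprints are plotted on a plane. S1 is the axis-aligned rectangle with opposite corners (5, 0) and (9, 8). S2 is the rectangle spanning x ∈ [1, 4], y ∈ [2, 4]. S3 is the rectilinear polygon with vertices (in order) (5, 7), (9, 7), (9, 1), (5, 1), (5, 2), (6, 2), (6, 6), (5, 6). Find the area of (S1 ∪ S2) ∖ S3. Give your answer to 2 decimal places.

18.00

|S1 ∪ S2| = 38.
|(S1 ∪ S2) ∩ S3| = 20.
|(S1 ∪ S2) ∖ S3| = 38 − 20 = 18.00.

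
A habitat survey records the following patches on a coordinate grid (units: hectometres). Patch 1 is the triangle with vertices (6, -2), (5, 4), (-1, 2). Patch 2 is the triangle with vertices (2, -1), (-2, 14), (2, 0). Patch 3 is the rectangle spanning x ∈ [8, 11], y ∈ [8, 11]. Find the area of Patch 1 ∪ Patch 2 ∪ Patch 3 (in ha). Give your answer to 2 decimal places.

29.46

By inclusion–exclusion:
Individual areas: |Patch 1| = 19, |Patch 2| = 2, |Patch 3| = 9.
|Patch 1∩Patch 2| = 0.5392.
|Patch 1∩Patch 3| = 0.
|Patch 2∩Patch 3| = 0.
|Patch 1∩Patch 2∩Patch 3| = 0.
|Patch 1 ∪ Patch 2 ∪ Patch 3| = 30 − 0.5392 + 0 = 29.46.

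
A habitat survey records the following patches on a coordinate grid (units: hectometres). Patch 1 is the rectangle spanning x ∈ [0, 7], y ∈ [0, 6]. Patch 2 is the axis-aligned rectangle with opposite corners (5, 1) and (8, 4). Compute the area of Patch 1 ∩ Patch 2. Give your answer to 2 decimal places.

|Patch 1∩Patch 2|: x∈[5,7], y∈[1,4] → 2·3 = 6.

6.00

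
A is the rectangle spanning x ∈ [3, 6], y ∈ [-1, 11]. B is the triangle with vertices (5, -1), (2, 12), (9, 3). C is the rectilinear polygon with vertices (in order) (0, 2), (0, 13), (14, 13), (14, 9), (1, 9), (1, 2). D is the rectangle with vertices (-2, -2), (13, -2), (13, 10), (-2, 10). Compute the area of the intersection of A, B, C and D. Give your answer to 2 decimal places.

0.94

The intersection is the polygon with vertices (4.333,9), (3,9), (3,10), (3.556,10).
By the shoelace formula its area is 0.94.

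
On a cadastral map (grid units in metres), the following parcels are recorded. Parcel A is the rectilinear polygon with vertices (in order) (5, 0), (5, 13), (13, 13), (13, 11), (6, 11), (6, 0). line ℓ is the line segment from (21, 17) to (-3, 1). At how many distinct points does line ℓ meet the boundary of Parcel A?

4

The segment meets the boundary at (5,6.333), (6,7), (12,11), (13,11.667).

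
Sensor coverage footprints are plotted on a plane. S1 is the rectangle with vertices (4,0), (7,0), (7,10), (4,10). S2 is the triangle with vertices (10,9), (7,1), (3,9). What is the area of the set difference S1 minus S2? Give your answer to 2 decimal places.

15.00

|S1| = 30, |S1∩S2| = 15.
|S1 ∖ S2| = |S1| − |S1∩S2| = 30 − 15 = 15.00.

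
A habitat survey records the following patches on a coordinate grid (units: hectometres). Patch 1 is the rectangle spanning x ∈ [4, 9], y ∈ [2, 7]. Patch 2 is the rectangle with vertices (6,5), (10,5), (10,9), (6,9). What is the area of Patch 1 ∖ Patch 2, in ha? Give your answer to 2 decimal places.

|Patch 1∩Patch 2|: x∈[6,9], y∈[5,7] → 3·2 = 6.
|Patch 1| = 25.
|Patch 1 ∖ Patch 2| = |Patch 1| − |Patch 1∩Patch 2| = 25 − 6 = 19.00.

19.00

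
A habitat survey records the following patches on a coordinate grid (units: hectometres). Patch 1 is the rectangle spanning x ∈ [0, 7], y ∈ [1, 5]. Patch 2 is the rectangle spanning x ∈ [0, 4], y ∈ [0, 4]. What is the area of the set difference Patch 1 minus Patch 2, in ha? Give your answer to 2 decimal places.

|Patch 1∩Patch 2|: x∈[0,4], y∈[1,4] → 4·3 = 12.
|Patch 1| = 28.
|Patch 1 ∖ Patch 2| = |Patch 1| − |Patch 1∩Patch 2| = 28 − 12 = 16.00.

16.00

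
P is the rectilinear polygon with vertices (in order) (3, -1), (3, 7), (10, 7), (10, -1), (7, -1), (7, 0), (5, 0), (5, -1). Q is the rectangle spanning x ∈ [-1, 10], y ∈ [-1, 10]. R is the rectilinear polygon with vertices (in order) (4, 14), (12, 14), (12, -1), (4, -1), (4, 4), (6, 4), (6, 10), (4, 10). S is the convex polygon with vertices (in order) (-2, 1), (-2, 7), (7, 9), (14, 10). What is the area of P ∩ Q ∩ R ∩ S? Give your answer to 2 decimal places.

The intersection is the polygon with vertices (6,7), (8.667,7), (6,5.5).
By the shoelace formula its area is 2.00.

2.00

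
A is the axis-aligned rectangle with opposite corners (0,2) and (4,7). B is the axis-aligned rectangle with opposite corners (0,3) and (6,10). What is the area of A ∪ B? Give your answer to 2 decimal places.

By inclusion–exclusion:
Individual areas: |A| = 20, |B| = 42.
|A∩B|: x∈[0,4], y∈[3,7] → 4·4 = 16.
|A ∪ B| = 62 − 16 = 46.00.

46.00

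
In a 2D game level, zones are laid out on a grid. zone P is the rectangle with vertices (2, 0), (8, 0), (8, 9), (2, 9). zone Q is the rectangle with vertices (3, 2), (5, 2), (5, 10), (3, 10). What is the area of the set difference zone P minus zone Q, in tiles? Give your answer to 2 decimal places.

|zone P∩zone Q|: x∈[3,5], y∈[2,9] → 2·7 = 14.
|zone P| = 54.
|zone P ∖ zone Q| = |zone P| − |zone P∩zone Q| = 54 − 14 = 40.00.

40.00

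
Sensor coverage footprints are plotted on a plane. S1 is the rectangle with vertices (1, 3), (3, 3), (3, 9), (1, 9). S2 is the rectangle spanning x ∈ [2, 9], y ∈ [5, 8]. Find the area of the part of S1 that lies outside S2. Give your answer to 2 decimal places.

|S1∩S2|: x∈[2,3], y∈[5,8] → 1·3 = 3.
|S1| = 12.
|S1 ∖ S2| = |S1| − |S1∩S2| = 12 − 3 = 9.00.

9.00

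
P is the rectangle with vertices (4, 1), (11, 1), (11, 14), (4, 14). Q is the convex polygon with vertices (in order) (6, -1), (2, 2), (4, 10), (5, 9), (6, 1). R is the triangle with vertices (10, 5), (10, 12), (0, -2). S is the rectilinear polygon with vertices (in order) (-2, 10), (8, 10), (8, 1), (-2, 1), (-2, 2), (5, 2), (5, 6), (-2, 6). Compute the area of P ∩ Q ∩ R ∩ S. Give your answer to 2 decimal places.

3.20

The intersection is the polygon with vertices (5.426,5.596), (5.862,2.103), (4.286,1), (4,1), (4,2), (5,2), (5,5).
By the shoelace formula its area is 3.20.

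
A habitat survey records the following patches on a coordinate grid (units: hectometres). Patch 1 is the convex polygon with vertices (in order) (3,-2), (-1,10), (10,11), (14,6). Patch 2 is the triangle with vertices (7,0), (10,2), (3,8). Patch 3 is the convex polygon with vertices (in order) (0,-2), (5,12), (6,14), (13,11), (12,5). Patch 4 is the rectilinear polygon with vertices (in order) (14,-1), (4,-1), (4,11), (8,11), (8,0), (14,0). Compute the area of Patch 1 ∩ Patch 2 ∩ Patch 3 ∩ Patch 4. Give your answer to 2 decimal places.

The intersection is the polygon with vertices (8,3.714), (8,2.667), (6.194,1.613), (4,6), (4,7.143).
By the shoelace formula its area is 9.50.

9.50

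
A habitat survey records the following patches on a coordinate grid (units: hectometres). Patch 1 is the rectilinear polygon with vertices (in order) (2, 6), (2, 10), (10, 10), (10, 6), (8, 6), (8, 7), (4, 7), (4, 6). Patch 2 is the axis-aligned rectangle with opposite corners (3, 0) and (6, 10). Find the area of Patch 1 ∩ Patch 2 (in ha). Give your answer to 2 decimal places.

The intersection is the polygon with vertices (6,10), (6,7), (4,7), (4,6), (3,6), (3,10).
By the shoelace formula its area is 10.00.

10.00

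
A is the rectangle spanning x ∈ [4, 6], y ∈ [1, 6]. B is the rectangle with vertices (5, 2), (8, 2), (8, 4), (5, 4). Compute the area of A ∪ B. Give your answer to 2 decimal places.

By inclusion–exclusion:
Individual areas: |A| = 10, |B| = 6.
|A∩B|: x∈[5,6], y∈[2,4] → 1·2 = 2.
|A ∪ B| = 16 − 2 = 14.00.

14.00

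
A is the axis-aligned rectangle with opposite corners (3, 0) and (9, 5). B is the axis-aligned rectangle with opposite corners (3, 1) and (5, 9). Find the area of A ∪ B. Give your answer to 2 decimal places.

38.00

By inclusion–exclusion:
Individual areas: |A| = 30, |B| = 16.
|A∩B|: x∈[3,5], y∈[1,5] → 2·4 = 8.
|A ∪ B| = 46 − 8 = 38.00.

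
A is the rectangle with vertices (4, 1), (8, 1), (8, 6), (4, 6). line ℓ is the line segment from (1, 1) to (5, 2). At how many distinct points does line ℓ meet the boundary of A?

1

The segment meets the boundary at (4,1.75).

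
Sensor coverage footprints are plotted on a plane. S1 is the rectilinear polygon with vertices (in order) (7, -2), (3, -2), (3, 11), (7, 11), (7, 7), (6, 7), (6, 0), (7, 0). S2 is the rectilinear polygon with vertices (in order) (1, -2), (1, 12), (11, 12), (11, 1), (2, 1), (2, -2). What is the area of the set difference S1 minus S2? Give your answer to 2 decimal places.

|S1| = 45, |S1∩S2| = 34.
|S1 ∖ S2| = |S1| − |S1∩S2| = 45 − 34 = 11.00.

11.00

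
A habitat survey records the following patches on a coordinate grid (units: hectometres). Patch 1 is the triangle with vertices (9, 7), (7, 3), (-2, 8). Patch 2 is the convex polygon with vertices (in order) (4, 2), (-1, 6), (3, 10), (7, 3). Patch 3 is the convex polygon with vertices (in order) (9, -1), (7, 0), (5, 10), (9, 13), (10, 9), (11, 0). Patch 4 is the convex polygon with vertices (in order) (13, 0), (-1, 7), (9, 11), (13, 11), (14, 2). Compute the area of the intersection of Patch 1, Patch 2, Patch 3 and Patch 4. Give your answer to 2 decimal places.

The intersection is the polygon with vertices (6.325,3.375), (6.077,4.615), (7,3).
By the shoelace formula its area is 0.37.

0.37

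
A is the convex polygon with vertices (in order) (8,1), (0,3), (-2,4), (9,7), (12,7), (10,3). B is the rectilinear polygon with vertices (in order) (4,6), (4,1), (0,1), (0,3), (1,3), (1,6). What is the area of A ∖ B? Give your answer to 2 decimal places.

|A| = 44.5, |A∩B| = 8.6818.
|A ∖ B| = |A| − |A∩B| = 44.5 − 8.6818 = 35.82.

35.82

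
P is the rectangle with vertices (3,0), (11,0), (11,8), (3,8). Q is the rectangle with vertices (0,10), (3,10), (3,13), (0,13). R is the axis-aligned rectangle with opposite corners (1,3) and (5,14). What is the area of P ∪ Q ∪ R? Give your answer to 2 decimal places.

101.00

By inclusion–exclusion:
Individual areas: |P| = 64, |Q| = 9, |R| = 44.
|P∩Q| = 0 (no overlap).
|P∩R|: x∈[3,5], y∈[3,8] → 2·5 = 10.
|Q∩R|: x∈[1,3], y∈[10,13] → 2·3 = 6.
|P∩Q∩R| = 0.
|P ∪ Q ∪ R| = 117 − 16 + 0 = 101.00.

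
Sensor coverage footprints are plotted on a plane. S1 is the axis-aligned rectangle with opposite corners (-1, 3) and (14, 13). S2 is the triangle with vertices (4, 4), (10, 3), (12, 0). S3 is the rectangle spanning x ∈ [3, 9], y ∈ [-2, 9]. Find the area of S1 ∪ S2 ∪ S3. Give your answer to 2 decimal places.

183.75

By inclusion–exclusion:
Individual areas: |S1| = 150, |S2| = 8, |S3| = 66.
|S1∩S2| = 2.
|S1∩S3|: x∈[3,9], y∈[3,9] → 6·6 = 36.
|S2∩S3| = 4.1667.
|S1∩S2∩S3| = 1.9167.
|S1 ∪ S2 ∪ S3| = 224 − 42.1667 + 1.9167 = 183.75.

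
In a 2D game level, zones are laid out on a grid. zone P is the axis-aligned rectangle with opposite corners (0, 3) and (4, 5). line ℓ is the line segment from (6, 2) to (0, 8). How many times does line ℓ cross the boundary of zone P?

The segment meets the boundary at (3,5), (4,4).

2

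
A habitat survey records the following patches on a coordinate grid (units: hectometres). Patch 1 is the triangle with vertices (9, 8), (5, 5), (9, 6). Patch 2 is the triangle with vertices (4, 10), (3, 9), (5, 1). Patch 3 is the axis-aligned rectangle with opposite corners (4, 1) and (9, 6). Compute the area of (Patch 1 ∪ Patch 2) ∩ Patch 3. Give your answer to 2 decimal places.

2.94

|Patch 1 ∪ Patch 2| = 9.
|(Patch 1 ∪ Patch 2) ∩ Patch 3| = 2.94.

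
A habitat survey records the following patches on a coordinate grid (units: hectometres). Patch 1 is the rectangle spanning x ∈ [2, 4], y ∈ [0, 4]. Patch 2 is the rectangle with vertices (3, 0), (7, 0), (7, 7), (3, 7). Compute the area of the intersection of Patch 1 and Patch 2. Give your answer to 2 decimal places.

|Patch 1∩Patch 2|: x∈[3,4], y∈[0,4] → 1·4 = 4.

4.00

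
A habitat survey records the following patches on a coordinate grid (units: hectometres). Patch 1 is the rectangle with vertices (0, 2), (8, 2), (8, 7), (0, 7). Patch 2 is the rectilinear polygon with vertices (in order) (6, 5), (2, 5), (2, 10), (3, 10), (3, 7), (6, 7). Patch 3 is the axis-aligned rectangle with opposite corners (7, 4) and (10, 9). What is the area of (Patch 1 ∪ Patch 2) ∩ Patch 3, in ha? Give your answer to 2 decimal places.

3.00

The region (Patch 1 ∪ Patch 2) ∩ Patch 3 is the polygon with vertices (8,4), (7,4), (7,7), (8,7).
By the shoelace formula its area is 3.00.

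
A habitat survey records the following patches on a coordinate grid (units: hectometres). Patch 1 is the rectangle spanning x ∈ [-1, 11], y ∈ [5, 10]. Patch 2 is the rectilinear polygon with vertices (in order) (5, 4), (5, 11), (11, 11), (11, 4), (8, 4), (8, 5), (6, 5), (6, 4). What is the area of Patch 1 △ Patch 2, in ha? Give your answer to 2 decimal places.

40.00

|Patch 1| = 60, |Patch 2| = 40, |Patch 1∩Patch 2| = 30.
|Patch 1 △ Patch 2| = |Patch 1| + |Patch 2| − 2·|Patch 1∩Patch 2| = 60 + 40 − 60 = 40.00.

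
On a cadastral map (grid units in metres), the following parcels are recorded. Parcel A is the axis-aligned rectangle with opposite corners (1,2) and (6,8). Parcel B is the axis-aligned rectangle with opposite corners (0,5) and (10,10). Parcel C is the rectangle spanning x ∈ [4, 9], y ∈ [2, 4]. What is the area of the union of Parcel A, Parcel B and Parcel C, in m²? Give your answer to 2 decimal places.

71.00

By inclusion–exclusion:
Individual areas: |Parcel A| = 30, |Parcel B| = 50, |Parcel C| = 10.
|Parcel A∩Parcel B|: x∈[1,6], y∈[5,8] → 5·3 = 15.
|Parcel A∩Parcel C|: x∈[4,6], y∈[2,4] → 2·2 = 4.
|Parcel B∩Parcel C| = 0 (no overlap).
|Parcel A∩Parcel B∩Parcel C| = 0.
|Parcel A ∪ Parcel B ∪ Parcel C| = 90 − 19 + 0 = 71.00.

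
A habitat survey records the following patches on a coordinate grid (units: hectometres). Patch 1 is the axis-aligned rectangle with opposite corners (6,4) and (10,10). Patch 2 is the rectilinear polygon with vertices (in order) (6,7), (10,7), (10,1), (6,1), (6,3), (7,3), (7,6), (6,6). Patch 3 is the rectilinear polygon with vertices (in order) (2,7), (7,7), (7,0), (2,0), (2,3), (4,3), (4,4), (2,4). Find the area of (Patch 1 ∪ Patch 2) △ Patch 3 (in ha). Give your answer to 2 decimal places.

|Patch 1 ∪ Patch 2| = 35.
|(Patch 1 ∪ Patch 2) ∩ Patch 3| = 5.
|(Patch 1 ∪ Patch 2) △ Patch 3| = 35 + 33 − 10 = 58.00.

58.00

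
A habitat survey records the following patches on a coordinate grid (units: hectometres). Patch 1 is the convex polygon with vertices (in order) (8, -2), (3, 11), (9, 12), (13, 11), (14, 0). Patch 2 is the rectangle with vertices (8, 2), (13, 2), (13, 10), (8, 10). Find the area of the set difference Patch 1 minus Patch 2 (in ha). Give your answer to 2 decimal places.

|Patch 1| = 104, |Patch 1∩Patch 2| = 40.
|Patch 1 ∖ Patch 2| = |Patch 1| − |Patch 1∩Patch 2| = 104 − 40 = 64.00.

64.00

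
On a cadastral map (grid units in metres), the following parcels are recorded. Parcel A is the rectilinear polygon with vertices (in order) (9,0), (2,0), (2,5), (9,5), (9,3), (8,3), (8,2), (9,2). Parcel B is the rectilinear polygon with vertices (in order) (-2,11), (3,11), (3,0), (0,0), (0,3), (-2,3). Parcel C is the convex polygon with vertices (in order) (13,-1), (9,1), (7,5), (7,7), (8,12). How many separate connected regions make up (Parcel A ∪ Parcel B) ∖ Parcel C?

(Parcel A ∪ Parcel B) ∖ Parcel C is a single connected region.

1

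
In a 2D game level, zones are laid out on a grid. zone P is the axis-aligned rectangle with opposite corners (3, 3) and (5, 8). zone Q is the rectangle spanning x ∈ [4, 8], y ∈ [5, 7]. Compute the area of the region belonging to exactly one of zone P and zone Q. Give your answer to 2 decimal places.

14.00

|zone P∩zone Q|: x∈[4,5], y∈[5,7] → 1·2 = 2.
|zone P △ zone Q| = |zone P| + |zone Q| − 2·|zone P∩zone Q| = 10 + 8 − 4 = 14.00.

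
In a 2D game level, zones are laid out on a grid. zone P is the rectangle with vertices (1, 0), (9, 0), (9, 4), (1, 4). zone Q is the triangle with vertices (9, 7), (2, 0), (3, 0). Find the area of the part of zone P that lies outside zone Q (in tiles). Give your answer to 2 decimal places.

|zone P| = 32, |zone P∩zone Q| = 2.8571.
|zone P ∖ zone Q| = |zone P| − |zone P∩zone Q| = 32 − 2.8571 = 29.14.

29.14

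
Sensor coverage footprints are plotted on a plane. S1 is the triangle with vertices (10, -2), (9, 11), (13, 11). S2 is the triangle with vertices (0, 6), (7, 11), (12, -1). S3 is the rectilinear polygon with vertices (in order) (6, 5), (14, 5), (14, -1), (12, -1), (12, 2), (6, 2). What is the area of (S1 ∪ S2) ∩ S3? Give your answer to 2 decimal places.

|S1 ∪ S2| = 77.0816.
|(S1 ∪ S2) ∩ S3| = 15.59.

15.59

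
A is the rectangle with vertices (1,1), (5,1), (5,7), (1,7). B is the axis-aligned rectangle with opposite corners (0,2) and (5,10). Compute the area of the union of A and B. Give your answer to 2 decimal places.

By inclusion–exclusion:
Individual areas: |A| = 24, |B| = 40.
|A∩B|: x∈[1,5], y∈[2,7] → 4·5 = 20.
|A ∪ B| = 64 − 20 = 44.00.

44.00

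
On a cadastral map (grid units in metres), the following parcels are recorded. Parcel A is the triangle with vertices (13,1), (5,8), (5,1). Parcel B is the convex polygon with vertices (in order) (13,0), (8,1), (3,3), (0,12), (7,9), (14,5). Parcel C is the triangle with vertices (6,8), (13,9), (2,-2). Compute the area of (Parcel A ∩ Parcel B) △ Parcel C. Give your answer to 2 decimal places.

35.95

|Parcel A ∩ Parcel B| = 26.2.
|(Parcel A ∩ Parcel B) ∩ Parcel C| = 11.6265.
|(Parcel A ∩ Parcel B) △ Parcel C| = 26.2 + 33 − 23.2529 = 35.95.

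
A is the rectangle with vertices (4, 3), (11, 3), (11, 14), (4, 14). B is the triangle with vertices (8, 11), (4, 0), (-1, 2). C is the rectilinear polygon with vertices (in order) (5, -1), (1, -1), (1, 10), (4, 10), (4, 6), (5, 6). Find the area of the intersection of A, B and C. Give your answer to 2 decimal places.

3.00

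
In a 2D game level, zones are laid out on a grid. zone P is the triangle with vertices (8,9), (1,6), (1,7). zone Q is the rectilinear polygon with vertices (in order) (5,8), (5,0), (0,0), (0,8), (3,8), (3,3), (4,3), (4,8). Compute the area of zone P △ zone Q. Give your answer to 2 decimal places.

|zone P| = 3.5, |zone Q| = 35, |zone P∩zone Q| = 2.1786.
|zone P △ zone Q| = |zone P| + |zone Q| − 2·|zone P∩zone Q| = 3.5 + 35 − 4.3571 = 34.14.

34.14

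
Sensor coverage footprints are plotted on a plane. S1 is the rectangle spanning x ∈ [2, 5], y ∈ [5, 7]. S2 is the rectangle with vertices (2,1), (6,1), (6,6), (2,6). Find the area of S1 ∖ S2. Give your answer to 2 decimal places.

|S1∩S2|: x∈[2,5], y∈[5,6] → 3·1 = 3.
|S1| = 6.
|S1 ∖ S2| = |S1| − |S1∩S2| = 6 − 3 = 3.00.

3.00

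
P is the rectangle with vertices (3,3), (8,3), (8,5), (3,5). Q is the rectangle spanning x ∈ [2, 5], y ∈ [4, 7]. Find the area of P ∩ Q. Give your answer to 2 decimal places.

|P∩Q|: x∈[3,5], y∈[4,5] → 2·1 = 2.

2.00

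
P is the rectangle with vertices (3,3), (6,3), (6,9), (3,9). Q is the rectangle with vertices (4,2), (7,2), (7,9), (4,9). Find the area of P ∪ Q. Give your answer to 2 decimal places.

27.00

By inclusion–exclusion:
Individual areas: |P| = 18, |Q| = 21.
|P∩Q|: x∈[4,6], y∈[3,9] → 2·6 = 12.
|P ∪ Q| = 39 − 12 = 27.00.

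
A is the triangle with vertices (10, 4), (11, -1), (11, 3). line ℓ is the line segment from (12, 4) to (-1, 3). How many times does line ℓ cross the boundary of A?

The segment meets the boundary at (10.03,3.848), (10.143,3.857).

2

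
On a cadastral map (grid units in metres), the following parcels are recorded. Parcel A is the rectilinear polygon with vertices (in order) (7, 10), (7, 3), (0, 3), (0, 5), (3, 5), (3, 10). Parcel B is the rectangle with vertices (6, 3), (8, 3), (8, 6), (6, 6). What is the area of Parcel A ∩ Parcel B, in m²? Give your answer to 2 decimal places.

3.00

The intersection is the polygon with vertices (7,3), (6,3), (6,6), (7,6).
By the shoelace formula its area is 3.00.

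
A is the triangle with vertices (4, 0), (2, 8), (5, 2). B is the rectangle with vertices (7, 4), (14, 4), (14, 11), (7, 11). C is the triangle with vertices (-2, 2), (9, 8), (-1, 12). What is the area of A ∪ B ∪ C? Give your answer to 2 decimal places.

By inclusion–exclusion:
Individual areas: |A| = 6, |B| = 49, |C| = 52.
|A∩B| = 0.
|A∩C| = 1.26.
|B∩C| = 1.8909.
|A∩B∩C| = 0.
|A ∪ B ∪ C| = 107 − 3.1509 + 0 = 103.85.

103.85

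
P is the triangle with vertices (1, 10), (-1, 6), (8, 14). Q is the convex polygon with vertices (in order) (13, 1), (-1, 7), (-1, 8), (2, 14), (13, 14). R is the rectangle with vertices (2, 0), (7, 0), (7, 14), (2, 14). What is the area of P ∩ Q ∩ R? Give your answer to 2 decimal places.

5.56

The intersection is the polygon with vertices (7,13.429), (7,13.111), (2,8.667), (2,10.571).
By the shoelace formula its area is 5.56.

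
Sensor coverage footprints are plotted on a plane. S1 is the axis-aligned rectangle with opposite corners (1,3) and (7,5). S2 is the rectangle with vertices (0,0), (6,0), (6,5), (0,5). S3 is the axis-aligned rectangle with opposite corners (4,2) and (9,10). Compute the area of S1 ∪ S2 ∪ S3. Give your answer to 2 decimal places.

64.00

By inclusion–exclusion:
Individual areas: |S1| = 12, |S2| = 30, |S3| = 40.
|S1∩S2|: x∈[1,6], y∈[3,5] → 5·2 = 10.
|S1∩S3|: x∈[4,7], y∈[3,5] → 3·2 = 6.
|S2∩S3|: x∈[4,6], y∈[2,5] → 2·3 = 6.
|S1∩S2∩S3| = 4.
|S1 ∪ S2 ∪ S3| = 82 − 22 + 4 = 64.00.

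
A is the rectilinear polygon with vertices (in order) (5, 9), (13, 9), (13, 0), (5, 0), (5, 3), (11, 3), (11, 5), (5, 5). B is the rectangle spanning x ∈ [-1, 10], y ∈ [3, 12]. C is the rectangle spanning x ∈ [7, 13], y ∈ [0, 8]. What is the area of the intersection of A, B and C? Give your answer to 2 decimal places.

9.00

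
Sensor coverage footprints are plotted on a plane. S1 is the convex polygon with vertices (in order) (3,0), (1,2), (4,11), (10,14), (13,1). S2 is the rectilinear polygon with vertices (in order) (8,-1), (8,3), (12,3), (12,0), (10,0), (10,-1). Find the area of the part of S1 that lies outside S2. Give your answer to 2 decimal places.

|S1| = 110, |S1∩S2| = 9.2.
|S1 ∖ S2| = |S1| − |S1∩S2| = 110 − 9.2 = 100.80.

100.80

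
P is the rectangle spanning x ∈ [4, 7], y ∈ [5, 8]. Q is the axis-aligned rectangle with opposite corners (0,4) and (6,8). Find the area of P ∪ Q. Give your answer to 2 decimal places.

By inclusion–exclusion:
Individual areas: |P| = 9, |Q| = 24.
|P∩Q|: x∈[4,6], y∈[5,8] → 2·3 = 6.
|P ∪ Q| = 33 − 6 = 27.00.

27.00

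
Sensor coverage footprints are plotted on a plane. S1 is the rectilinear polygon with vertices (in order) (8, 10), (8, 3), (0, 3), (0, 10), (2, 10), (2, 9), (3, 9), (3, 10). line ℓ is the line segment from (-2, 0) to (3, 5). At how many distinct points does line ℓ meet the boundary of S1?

The segment meets the boundary at (1,3).

1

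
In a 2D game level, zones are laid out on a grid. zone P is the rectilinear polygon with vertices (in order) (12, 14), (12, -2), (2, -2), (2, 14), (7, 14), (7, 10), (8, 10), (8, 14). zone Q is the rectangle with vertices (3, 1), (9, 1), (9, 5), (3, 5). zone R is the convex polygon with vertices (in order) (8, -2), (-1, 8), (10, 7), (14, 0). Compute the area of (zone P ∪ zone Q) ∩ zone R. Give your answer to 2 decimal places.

The region (zone P ∪ zone Q) ∩ zone R is the polygon with vertices (2,7.727), (10,7), (12,3.5), (12,-0.667), (8,-2), (2,4.667).
By the shoelace formula its area is 66.74.

66.74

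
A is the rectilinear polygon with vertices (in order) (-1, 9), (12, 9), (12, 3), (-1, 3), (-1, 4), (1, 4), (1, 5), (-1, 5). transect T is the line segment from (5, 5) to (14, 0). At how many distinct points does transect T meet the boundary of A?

The segment meets the boundary at (8.6,3).

1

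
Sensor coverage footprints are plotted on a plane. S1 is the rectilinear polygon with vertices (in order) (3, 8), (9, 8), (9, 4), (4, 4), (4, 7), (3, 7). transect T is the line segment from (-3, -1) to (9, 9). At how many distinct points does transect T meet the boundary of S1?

The segment meets the boundary at (7.8,8), (4,4.833).

2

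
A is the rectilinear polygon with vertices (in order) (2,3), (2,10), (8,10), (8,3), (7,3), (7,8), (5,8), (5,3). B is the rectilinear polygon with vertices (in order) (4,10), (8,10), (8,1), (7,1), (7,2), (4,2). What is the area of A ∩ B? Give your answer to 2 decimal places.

18.00

The intersection is the polygon with vertices (8,10), (8,3), (7,3), (7,8), (5,8), (5,3), (4,3), (4,10).
By the shoelace formula its area is 18.00.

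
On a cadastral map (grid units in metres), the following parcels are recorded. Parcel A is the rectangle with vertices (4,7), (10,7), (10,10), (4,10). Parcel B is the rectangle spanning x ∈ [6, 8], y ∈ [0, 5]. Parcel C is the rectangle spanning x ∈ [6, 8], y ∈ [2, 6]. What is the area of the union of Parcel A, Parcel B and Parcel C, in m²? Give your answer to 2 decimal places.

By inclusion–exclusion:
Individual areas: |Parcel A| = 18, |Parcel B| = 10, |Parcel C| = 8.
|Parcel A∩Parcel B| = 0 (no overlap).
|Parcel A∩Parcel C| = 0 (no overlap).
|Parcel B∩Parcel C|: x∈[6,8], y∈[2,5] → 2·3 = 6.
|Parcel A∩Parcel B∩Parcel C| = 0.
|Parcel A ∪ Parcel B ∪ Parcel C| = 36 − 6 + 0 = 30.00.

30.00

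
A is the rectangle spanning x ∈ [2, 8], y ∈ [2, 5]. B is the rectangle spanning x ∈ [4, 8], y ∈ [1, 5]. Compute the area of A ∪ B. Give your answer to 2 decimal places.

22.00

By inclusion–exclusion:
Individual areas: |A| = 18, |B| = 16.
|A∩B|: x∈[4,8], y∈[2,5] → 4·3 = 12.
|A ∪ B| = 34 − 12 = 22.00.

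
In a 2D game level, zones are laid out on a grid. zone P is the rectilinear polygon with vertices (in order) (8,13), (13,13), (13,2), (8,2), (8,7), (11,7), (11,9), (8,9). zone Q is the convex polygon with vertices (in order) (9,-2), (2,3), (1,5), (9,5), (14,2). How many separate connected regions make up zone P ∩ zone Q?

1

zone P ∩ zone Q is a single connected region.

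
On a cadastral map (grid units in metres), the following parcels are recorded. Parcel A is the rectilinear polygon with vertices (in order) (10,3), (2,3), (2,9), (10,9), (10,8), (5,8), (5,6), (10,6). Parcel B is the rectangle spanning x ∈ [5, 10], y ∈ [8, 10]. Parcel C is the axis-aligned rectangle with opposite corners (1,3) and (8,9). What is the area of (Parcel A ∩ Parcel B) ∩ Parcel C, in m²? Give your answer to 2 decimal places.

The region (Parcel A ∩ Parcel B) ∩ Parcel C is the polygon with vertices (5,8), (5,9), (8,9), (8,8).
By the shoelace formula its area is 3.00.

3.00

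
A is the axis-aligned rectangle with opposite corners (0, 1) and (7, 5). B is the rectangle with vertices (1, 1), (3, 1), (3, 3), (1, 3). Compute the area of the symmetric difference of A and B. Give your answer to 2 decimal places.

24.00

|A∩B|: x∈[1,3], y∈[1,3] → 2·2 = 4.
|A △ B| = |A| + |B| − 2·|A∩B| = 28 + 4 − 8 = 24.00.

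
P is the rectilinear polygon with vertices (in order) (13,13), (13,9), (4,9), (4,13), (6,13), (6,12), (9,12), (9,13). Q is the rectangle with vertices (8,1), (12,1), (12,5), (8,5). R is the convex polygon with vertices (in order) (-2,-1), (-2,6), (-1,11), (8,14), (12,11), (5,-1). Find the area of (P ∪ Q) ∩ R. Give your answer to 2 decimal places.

25.21

|P ∪ Q| = 49.
|(P ∪ Q) ∩ R| = 25.21.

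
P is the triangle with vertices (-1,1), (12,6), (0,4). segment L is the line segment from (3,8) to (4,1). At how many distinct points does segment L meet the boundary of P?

2

The segment meets the boundary at (3.74,2.823), (3.488,4.581).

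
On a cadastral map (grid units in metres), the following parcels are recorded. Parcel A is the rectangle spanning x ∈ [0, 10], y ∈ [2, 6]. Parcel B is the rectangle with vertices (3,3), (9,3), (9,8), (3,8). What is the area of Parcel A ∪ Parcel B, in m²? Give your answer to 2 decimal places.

By inclusion–exclusion:
Individual areas: |Parcel A| = 40, |Parcel B| = 30.
|Parcel A∩Parcel B|: x∈[3,9], y∈[3,6] → 6·3 = 18.
|Parcel A ∪ Parcel B| = 70 − 18 = 52.00.

52.00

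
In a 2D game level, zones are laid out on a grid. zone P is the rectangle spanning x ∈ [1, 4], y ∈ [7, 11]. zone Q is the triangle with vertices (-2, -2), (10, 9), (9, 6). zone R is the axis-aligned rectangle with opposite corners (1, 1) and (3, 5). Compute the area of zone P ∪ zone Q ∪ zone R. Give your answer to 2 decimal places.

31.41

By inclusion–exclusion:
Individual areas: |zone P| = 12, |zone Q| = 12.5, |zone R| = 8.
|zone P∩zone Q| = 0.
|zone P∩zone R| = 0 (no overlap).
|zone Q∩zone R| = 1.089.
|zone P∩zone Q∩zone R| = 0.
|zone P ∪ zone Q ∪ zone R| = 32.5 − 1.089 + 0 = 31.41.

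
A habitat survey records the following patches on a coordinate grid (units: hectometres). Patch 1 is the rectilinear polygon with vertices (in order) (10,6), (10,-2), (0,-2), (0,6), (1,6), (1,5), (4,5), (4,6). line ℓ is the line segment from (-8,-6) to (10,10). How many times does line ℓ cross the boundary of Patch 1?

2

The segment meets the boundary at (5.5,6), (0,1.111).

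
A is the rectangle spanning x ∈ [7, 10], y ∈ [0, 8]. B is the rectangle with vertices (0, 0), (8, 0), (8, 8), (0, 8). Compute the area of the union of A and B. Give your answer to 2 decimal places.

80.00

By inclusion–exclusion:
Individual areas: |A| = 24, |B| = 64.
|A∩B|: x∈[7,8], y∈[0,8] → 1·8 = 8.
|A ∪ B| = 88 − 8 = 80.00.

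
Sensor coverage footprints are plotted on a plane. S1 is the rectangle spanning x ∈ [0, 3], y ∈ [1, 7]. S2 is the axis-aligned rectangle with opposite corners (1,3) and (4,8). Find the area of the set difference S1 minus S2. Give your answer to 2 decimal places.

|S1∩S2|: x∈[1,3], y∈[3,7] → 2·4 = 8.
|S1| = 18.
|S1 ∖ S2| = |S1| − |S1∩S2| = 18 − 8 = 10.00.

10.00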